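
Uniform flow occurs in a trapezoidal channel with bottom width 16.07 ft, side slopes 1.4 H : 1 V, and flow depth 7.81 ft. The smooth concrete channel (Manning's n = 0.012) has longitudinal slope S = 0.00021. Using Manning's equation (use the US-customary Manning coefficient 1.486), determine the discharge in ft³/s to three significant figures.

1090 ft³/s

A = (b + z·y)·y = (16.07 + 1.4×7.81)×7.81 = 210.9 ft²
P = b + 2y√(1+z²) = 16.07 + 2×7.81×√(1+1.4²) = 42.94 ft
R = A/P = 210.9/42.94 = 4.911 ft
Q = (1.486/n)·A·R^(2/3)·S^(1/2) = (1.486/0.012) × 210.9 × 4.911^(2/3) × 0.00021^(1/2) = 1093 ft³/s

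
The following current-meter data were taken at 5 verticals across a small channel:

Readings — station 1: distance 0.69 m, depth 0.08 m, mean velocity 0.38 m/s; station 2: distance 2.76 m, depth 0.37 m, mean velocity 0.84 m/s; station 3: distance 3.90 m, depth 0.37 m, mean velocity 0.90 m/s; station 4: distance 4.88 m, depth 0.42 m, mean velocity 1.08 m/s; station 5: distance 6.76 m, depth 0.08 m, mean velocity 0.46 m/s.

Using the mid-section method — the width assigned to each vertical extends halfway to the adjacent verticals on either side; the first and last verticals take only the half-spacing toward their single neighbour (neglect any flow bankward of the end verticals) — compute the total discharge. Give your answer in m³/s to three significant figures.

1.57 m³/s

w_1 = (2.76 − 0.69)/2 = 1.035 m; q_1 = 0.38 × 0.08 × 1.035 = 0.03146 m³/s
w_2 = (3.90 − 0.69)/2 = 1.605 m; q_2 = 0.84 × 0.37 × 1.605 = 0.4988 m³/s
w_3 = (4.88 − 2.76)/2 = 1.06 m; q_3 = 0.90 × 0.37 × 1.06 = 0.3530 m³/s
w_4 = (6.76 − 3.90)/2 = 1.43 m; q_4 = 1.08 × 0.42 × 1.43 = 0.6486 m³/s
w_5 = (6.76 − 4.88)/2 = 0.94 m; q_5 = 0.46 × 0.08 × 0.94 = 0.03459 m³/s
Q = Σ qᵢ = 1.567 m³/s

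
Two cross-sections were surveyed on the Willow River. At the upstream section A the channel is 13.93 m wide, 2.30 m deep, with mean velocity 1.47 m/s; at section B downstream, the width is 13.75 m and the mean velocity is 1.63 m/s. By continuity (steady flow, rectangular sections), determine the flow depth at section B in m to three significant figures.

2.10 m

Q = A₁V₁ = (13.93×2.30) × 1.47 = 47.10 m³/s
d₂ = Q/(b₂ V₂) = 47.10/(13.75×1.63) = 2.101 m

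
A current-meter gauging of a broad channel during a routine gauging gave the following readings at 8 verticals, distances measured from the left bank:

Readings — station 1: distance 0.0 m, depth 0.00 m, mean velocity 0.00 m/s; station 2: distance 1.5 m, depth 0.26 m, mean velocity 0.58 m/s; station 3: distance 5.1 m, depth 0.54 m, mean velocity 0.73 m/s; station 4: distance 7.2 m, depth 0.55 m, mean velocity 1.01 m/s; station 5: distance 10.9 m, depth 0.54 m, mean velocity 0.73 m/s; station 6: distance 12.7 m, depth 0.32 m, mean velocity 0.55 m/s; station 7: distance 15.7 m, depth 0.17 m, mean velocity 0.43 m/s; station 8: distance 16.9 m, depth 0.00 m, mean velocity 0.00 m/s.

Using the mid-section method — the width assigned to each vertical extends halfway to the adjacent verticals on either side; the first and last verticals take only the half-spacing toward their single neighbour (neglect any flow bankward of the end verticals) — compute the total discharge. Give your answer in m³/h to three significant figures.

w_2 = (5.1 − 0.0)/2 = 2.55 m; q_2 = 0.58 × 0.26 × 2.55 = 0.3845 m³/s
w_3 = (7.2 − 1.5)/2 = 2.85 m; q_3 = 0.73 × 0.54 × 2.85 = 1.123 m³/s
w_4 = (10.9 − 5.1)/2 = 2.9 m; q_4 = 1.01 × 0.55 × 2.9 = 1.611 m³/s
w_5 = (12.7 − 7.2)/2 = 2.75 m; q_5 = 0.73 × 0.54 × 2.75 = 1.084 m³/s
w_6 = (15.7 − 10.9)/2 = 2.4 m; q_6 = 0.55 × 0.32 × 2.4 = 0.4224 m³/s
w_7 = (16.9 − 12.7)/2 = 2.1 m; q_7 = 0.43 × 0.17 × 2.1 = 0.1535 m³/s
Stations 1, 8 contribute zero (depth or velocity is 0).
Q = Σ qᵢ = 4.779 m³/s
= 4.779 × 3600 = 17200 m³/h

17200 m³/h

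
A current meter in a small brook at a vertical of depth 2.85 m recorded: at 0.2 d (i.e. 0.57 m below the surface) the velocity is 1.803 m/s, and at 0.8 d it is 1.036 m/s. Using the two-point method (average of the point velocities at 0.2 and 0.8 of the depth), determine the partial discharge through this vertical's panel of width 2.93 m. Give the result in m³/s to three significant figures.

11.9 m³/s

v̄ = (1.803 + 1.036) / 2 = 1.420 m/s
q = v̄ × d × w = 1.420 × 2.85 × 2.93 = 11.85 m³/s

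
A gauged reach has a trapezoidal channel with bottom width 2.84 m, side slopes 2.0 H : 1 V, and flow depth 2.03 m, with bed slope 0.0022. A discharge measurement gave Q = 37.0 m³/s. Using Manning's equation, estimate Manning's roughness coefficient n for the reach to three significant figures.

0.0198

A = (b + z·y)·y = (2.84 + 2.0×2.03)×2.03 = 14.01 m²
P = b + 2y√(1+z²) = 2.84 + 2×2.03×√(1+2.0²) = 11.92 m
R = A/P = 14.01/11.92 = 1.175 m
n = (1/Q)·A·R^(2/3)·S^(1/2) = (1/37.0) × 14.01 × 1.114 × 0.04690 = 0.01977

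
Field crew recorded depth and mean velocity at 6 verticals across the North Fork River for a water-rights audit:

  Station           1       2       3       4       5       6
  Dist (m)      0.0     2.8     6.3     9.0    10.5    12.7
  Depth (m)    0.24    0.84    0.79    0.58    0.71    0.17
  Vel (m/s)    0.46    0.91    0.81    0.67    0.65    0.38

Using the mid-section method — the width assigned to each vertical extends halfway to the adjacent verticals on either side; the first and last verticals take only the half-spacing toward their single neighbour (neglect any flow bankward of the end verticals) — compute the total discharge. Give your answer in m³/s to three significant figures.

6.29 m³/s

w_1 = (2.8 − 0.0)/2 = 1.4 m; q_1 = 0.46 × 0.24 × 1.4 = 0.1546 m³/s
w_2 = (6.3 − 0.0)/2 = 3.15 m; q_2 = 0.91 × 0.84 × 3.15 = 2.408 m³/s
w_3 = (9.0 − 2.8)/2 = 3.1 m; q_3 = 0.81 × 0.79 × 3.1 = 1.984 m³/s
w_4 = (10.5 − 6.3)/2 = 2.1 m; q_4 = 0.67 × 0.58 × 2.1 = 0.8161 m³/s
w_5 = (12.7 − 9.0)/2 = 1.85 m; q_5 = 0.65 × 0.71 × 1.85 = 0.8538 m³/s
w_6 = (12.7 − 10.5)/2 = 1.1 m; q_6 = 0.38 × 0.17 × 1.1 = 0.07106 m³/s
Q = Σ qᵢ = 6.287 m³/s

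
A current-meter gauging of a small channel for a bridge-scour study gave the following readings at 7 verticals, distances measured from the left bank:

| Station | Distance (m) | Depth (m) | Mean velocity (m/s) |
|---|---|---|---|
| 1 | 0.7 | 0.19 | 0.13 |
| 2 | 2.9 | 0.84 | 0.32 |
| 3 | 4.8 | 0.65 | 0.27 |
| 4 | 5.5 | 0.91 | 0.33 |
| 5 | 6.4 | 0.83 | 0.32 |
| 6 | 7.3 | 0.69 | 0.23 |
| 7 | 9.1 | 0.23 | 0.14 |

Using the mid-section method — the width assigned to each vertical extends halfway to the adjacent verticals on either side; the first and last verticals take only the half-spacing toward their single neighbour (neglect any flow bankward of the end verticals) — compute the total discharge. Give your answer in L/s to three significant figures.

w_1 = (2.9 − 0.7)/2 = 1.1 m; q_1 = 0.13 × 0.19 × 1.1 = 0.02717 m³/s
w_2 = (4.8 − 0.7)/2 = 2.05 m; q_2 = 0.32 × 0.84 × 2.05 = 0.5510 m³/s
w_3 = (5.5 − 2.9)/2 = 1.3 m; q_3 = 0.27 × 0.65 × 1.3 = 0.2282 m³/s
w_4 = (6.4 − 4.8)/2 = 0.8 m; q_4 = 0.33 × 0.91 × 0.8 = 0.2402 m³/s
w_5 = (7.3 − 5.5)/2 = 0.9 m; q_5 = 0.32 × 0.83 × 0.9 = 0.2390 m³/s
w_6 = (9.1 − 6.4)/2 = 1.35 m; q_6 = 0.23 × 0.69 × 1.35 = 0.2142 m³/s
w_7 = (9.1 − 7.3)/2 = 0.9 m; q_7 = 0.14 × 0.23 × 0.9 = 0.02898 m³/s
Q = Σ qᵢ = 1.529 m³/s
= 1.529 × 1000 = 1529 L/s

1530 L/s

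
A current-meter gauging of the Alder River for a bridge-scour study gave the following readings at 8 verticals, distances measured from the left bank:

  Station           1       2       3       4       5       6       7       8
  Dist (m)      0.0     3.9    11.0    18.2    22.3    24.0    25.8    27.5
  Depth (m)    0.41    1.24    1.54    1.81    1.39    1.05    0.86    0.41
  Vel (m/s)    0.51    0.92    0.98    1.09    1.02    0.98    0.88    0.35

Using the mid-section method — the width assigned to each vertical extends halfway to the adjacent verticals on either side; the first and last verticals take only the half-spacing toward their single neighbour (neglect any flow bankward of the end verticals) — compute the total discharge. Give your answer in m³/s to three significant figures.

36.0 m³/s

w_1 = (3.9 − 0.0)/2 = 1.95 m; q_1 = 0.51 × 0.41 × 1.95 = 0.4077 m³/s
w_2 = (11.0 − 0.0)/2 = 5.5 m; q_2 = 0.92 × 1.24 × 5.5 = 6.274 m³/s
w_3 = (18.2 − 3.9)/2 = 7.15 m; q_3 = 0.98 × 1.54 × 7.15 = 10.79 m³/s
w_4 = (22.3 − 11.0)/2 = 5.65 m; q_4 = 1.09 × 1.81 × 5.65 = 11.15 m³/s
w_5 = (24.0 − 18.2)/2 = 2.9 m; q_5 = 1.02 × 1.39 × 2.9 = 4.112 m³/s
w_6 = (25.8 − 22.3)/2 = 1.75 m; q_6 = 0.98 × 1.05 × 1.75 = 1.801 m³/s
w_7 = (27.5 − 24.0)/2 = 1.75 m; q_7 = 0.88 × 0.86 × 1.75 = 1.324 m³/s
w_8 = (27.5 − 25.8)/2 = 0.85 m; q_8 = 0.35 × 0.41 × 0.85 = 0.1220 m³/s
Q = Σ qᵢ = 35.98 m³/s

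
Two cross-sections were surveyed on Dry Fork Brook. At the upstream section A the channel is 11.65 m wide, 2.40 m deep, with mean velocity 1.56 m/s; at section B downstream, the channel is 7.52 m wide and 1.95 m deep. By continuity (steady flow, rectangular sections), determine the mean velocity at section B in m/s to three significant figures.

Q = A₁V₁ = (11.65×2.40) × 1.56 = 43.62 m³/s
A₂ = 7.52 × 1.95 = 14.66 m²
V₂ = Q/A₂ = 43.62/14.66 = 2.974 m/s

2.97 m/s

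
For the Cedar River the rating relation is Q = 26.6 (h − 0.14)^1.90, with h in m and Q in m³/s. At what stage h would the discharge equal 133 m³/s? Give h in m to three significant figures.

h − h₀ = (Q/C)^(1/b) = (133/26.6)^(1/1.90) = 2.333 m
h = 0.14 + 2.333 = 2.473 m

2.47 m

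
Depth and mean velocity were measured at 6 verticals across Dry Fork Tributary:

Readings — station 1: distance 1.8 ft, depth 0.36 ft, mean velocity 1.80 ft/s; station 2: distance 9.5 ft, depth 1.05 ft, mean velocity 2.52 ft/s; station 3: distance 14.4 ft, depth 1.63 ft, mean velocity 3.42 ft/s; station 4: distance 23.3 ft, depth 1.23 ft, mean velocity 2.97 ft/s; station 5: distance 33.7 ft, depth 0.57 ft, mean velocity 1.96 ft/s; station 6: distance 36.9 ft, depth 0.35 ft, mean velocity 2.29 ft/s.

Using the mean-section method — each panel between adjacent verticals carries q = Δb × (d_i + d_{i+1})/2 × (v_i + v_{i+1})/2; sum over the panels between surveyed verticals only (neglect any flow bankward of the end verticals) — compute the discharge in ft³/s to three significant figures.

Panel 1-2: Δb = 7.7 ft, d̄ = (0.36+1.05)/2 = 0.705, v̄ = (1.80+2.52)/2 = 2.16 → q = 7.7×0.705×2.16 = 11.73 ft³/s
Panel 2-3: Δb = 4.9 ft, d̄ = (1.05+1.63)/2 = 1.34, v̄ = (2.52+3.42)/2 = 2.97 → q = 4.9×1.34×2.97 = 19.50 ft³/s
Panel 3-4: Δb = 8.9 ft, d̄ = (1.63+1.23)/2 = 1.43, v̄ = (3.42+2.97)/2 = 3.195 → q = 8.9×1.43×3.195 = 40.66 ft³/s
Panel 4-5: Δb = 10.4 ft, d̄ = (1.23+0.57)/2 = 0.9, v̄ = (2.97+1.96)/2 = 2.465 → q = 10.4×0.9×2.465 = 23.07 ft³/s
Panel 5-6: Δb = 3.2 ft, d̄ = (0.57+0.35)/2 = 0.46, v̄ = (1.96+2.29)/2 = 2.125 → q = 3.2×0.46×2.125 = 3.128 ft³/s
Q = Σ q = 98.09 ft³/s

98.1 ft³/s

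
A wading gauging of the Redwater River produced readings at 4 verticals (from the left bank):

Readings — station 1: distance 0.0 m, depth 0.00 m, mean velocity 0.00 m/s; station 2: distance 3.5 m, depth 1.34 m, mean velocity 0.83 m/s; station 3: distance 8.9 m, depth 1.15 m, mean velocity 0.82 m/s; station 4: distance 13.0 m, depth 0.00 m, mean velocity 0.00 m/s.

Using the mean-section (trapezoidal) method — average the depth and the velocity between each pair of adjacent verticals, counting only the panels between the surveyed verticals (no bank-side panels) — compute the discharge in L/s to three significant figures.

7490 L/s

Panel 1-2: Δb = 3.5 m, d̄ = (0.00+1.34)/2 = 0.67, v̄ = (0.00+0.83)/2 = 0.415 → q = 3.5×0.67×0.415 = 0.9732 m³/s
Panel 2-3: Δb = 5.4 m, d̄ = (1.34+1.15)/2 = 1.245, v̄ = (0.83+0.82)/2 = 0.825 → q = 5.4×1.245×0.825 = 5.546 m³/s
Panel 3-4: Δb = 4.1 m, d̄ = (1.15+0.00)/2 = 0.575, v̄ = (0.82+0.00)/2 = 0.41 → q = 4.1×0.575×0.41 = 0.9666 m³/s
Q = Σ q = 7.486 m³/s
= 7.486 × 1000 = 7486 L/s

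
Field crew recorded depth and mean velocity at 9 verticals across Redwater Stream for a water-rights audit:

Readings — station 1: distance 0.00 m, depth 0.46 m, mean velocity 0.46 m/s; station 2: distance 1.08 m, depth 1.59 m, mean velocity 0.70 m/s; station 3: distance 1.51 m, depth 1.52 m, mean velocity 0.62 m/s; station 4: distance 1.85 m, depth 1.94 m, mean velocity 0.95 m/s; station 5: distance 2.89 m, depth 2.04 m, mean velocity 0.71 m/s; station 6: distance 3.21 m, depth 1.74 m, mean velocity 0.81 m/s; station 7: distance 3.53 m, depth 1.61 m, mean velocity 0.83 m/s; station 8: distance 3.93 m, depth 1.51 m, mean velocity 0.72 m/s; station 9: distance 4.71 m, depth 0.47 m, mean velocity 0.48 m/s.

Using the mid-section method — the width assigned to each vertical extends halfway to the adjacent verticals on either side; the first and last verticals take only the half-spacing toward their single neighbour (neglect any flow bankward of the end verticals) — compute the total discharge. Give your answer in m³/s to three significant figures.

w_1 = (1.08 − 0.00)/2 = 0.54 m; q_1 = 0.46 × 0.46 × 0.54 = 0.1143 m³/s
w_2 = (1.51 − 0.00)/2 = 0.755 m; q_2 = 0.70 × 1.59 × 0.755 = 0.8403 m³/s
w_3 = (1.85 − 1.08)/2 = 0.385 m; q_3 = 0.62 × 1.52 × 0.385 = 0.3628 m³/s
w_4 = (2.89 − 1.51)/2 = 0.69 m; q_4 = 0.95 × 1.94 × 0.69 = 1.272 m³/s
w_5 = (3.21 − 1.85)/2 = 0.68 m; q_5 = 0.71 × 2.04 × 0.68 = 0.9849 m³/s
w_6 = (3.53 − 2.89)/2 = 0.32 m; q_6 = 0.81 × 1.74 × 0.32 = 0.4510 m³/s
w_7 = (3.93 − 3.21)/2 = 0.36 m; q_7 = 0.83 × 1.61 × 0.36 = 0.4811 m³/s
w_8 = (4.71 − 3.53)/2 = 0.59 m; q_8 = 0.72 × 1.51 × 0.59 = 0.6414 m³/s
w_9 = (4.71 − 3.93)/2 = 0.39 m; q_9 = 0.48 × 0.47 × 0.39 = 0.08798 m³/s
Q = Σ qᵢ = 5.235 m³/s

5.24 m³/s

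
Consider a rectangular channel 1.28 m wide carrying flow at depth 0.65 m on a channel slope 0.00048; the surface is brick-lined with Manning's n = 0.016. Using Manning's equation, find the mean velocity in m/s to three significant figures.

0.644 m/s

A = b·y = 1.28 × 0.65 = 0.8320 m²
P = b + 2y = 1.28 + 2×0.65 = 2.580 m
R = A/P = 0.8320/2.580 = 0.3225 m
Q = (1/n)·A·R^(2/3)·S^(1/2) = (1/0.016) × 0.8320 × 0.3225^(2/3) × 0.00048^(1/2) = 0.5357 m³/s
V = Q/A = 0.5357/0.8320 = 0.6439 m/s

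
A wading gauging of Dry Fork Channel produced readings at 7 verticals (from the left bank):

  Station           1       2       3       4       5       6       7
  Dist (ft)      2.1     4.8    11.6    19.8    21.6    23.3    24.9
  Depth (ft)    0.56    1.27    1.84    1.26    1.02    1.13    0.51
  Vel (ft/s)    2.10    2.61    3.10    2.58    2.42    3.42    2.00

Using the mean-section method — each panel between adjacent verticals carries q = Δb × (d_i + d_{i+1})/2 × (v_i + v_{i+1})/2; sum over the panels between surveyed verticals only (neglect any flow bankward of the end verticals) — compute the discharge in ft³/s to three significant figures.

86.1 ft³/s

Panel 1-2: Δb = 2.7 ft, d̄ = (0.56+1.27)/2 = 0.915, v̄ = (2.10+2.61)/2 = 2.355 → q = 2.7×0.915×2.355 = 5.818 ft³/s
Panel 2-3: Δb = 6.8 ft, d̄ = (1.27+1.84)/2 = 1.555, v̄ = (2.61+3.10)/2 = 2.855 → q = 6.8×1.555×2.855 = 30.19 ft³/s
Panel 3-4: Δb = 8.2 ft, d̄ = (1.84+1.26)/2 = 1.55, v̄ = (3.10+2.58)/2 = 2.84 → q = 8.2×1.55×2.84 = 36.10 ft³/s
Panel 4-5: Δb = 1.8 ft, d̄ = (1.26+1.02)/2 = 1.14, v̄ = (2.58+2.42)/2 = 2.5 → q = 1.8×1.14×2.5 = 5.130 ft³/s
Panel 5-6: Δb = 1.7 ft, d̄ = (1.02+1.13)/2 = 1.075, v̄ = (2.42+3.42)/2 = 2.92 → q = 1.7×1.075×2.92 = 5.336 ft³/s
Panel 6-7: Δb = 1.6 ft, d̄ = (1.13+0.51)/2 = 0.82, v̄ = (3.42+2.00)/2 = 2.71 → q = 1.6×0.82×2.71 = 3.556 ft³/s
Q = Σ q = 86.13 ft³/s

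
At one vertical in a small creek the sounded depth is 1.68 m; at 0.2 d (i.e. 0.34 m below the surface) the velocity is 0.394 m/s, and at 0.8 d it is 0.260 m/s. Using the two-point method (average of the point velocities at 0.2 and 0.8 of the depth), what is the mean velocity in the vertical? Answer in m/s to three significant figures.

v̄ = (0.394 + 0.260) / 2 = 0.3270 m/s

0.327 m/s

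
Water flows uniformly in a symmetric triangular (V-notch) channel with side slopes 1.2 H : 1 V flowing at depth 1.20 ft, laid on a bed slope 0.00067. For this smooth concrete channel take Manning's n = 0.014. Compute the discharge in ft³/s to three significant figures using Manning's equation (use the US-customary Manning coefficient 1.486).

A = z·y² = 1.2×1.20² = 1.728 ft²
P = 2y√(1+z²) = 2×1.20×√(1+1.2²) = 3.749 ft
R = A/P = 1.728/3.749 = 0.4609 ft
Q = (1.486/n)·A·R^(2/3)·S^(1/2) = (1.486/0.014) × 1.728 × 0.4609^(2/3) × 0.00067^(1/2) = 2.833 ft³/s

2.83 ft³/s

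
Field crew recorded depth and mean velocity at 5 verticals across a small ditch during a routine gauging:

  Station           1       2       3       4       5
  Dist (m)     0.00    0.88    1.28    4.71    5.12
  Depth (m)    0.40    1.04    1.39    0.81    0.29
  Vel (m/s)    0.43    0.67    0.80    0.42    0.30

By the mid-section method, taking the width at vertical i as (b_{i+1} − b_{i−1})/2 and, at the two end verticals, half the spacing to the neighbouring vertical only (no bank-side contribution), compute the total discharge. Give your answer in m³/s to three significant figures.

3.32 m³/s

w_1 = (0.88 − 0.00)/2 = 0.44 m; q_1 = 0.43 × 0.40 × 0.44 = 0.07568 m³/s
w_2 = (1.28 − 0.00)/2 = 0.64 m; q_2 = 0.67 × 1.04 × 0.64 = 0.4460 m³/s
w_3 = (4.71 − 0.88)/2 = 1.915 m; q_3 = 0.80 × 1.39 × 1.915 = 2.129 m³/s
w_4 = (5.12 − 1.28)/2 = 1.92 m; q_4 = 0.42 × 0.81 × 1.92 = 0.6532 m³/s
w_5 = (5.12 − 4.71)/2 = 0.205 m; q_5 = 0.30 × 0.29 × 0.205 = 0.01784 m³/s
Q = Σ qᵢ = 3.322 m³/s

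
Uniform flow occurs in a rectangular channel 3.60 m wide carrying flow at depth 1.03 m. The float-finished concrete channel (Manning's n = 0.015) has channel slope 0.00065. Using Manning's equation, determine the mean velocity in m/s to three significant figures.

A = b·y = 3.60 × 1.03 = 3.708 m²
P = b + 2y = 3.60 + 2×1.03 = 5.660 m
R = A/P = 3.708/5.660 = 0.6551 m
Q = (1/n)·A·R^(2/3)·S^(1/2) = (1/0.015) × 3.708 × 0.6551^(2/3) × 0.00065^(1/2) = 4.754 m³/s
V = Q/A = 4.754/3.708 = 1.282 m/s

1.28 m/s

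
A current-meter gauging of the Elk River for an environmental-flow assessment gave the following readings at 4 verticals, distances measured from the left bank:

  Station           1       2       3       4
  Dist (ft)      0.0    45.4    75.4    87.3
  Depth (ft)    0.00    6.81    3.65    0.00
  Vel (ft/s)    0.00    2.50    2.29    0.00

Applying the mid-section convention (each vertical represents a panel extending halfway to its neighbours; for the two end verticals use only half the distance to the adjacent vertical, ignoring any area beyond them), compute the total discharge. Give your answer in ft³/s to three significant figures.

817 ft³/s

w_2 = (75.4 − 0.0)/2 = 37.7 ft; q_2 = 2.50 × 6.81 × 37.7 = 641.8 ft³/s
w_3 = (87.3 − 45.4)/2 = 20.95 ft; q_3 = 2.29 × 3.65 × 20.95 = 175.1 ft³/s
Stations 1, 4 contribute zero (depth or velocity is 0).
Q = Σ qᵢ = 817.0 ft³/s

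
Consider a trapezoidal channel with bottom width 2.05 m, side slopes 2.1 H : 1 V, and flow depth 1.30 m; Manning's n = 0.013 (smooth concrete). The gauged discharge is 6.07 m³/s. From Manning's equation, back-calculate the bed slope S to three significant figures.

A = (b + z·y)·y = (2.05 + 2.1×1.30)×1.30 = 6.214 m²
P = b + 2y√(1+z²) = 2.05 + 2×1.30×√(1+2.1²) = 8.097 m
R = A/P = 6.214/8.097 = 0.7674 m
S = (Q·n / (1·A·R^(2/3)))² = (6.07×0.013 / (1×6.214×0.8382))² = 0.0002295

0.000230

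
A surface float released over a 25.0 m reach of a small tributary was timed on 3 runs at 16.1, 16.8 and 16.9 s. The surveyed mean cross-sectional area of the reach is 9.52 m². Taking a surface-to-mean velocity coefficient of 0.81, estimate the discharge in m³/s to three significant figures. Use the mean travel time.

11.6 m³/s

t̄ = (16.1 + 16.8 + 16.9) / 3 = 16.6 s
v_surface = L / t̄ = 25.0 / 16.6 = 1.506 m/s
v_mean = 0.81 × 1.506 = 1.220 m/s
Q = A × v_mean = 9.52 × 1.220 = 11.61 m³/s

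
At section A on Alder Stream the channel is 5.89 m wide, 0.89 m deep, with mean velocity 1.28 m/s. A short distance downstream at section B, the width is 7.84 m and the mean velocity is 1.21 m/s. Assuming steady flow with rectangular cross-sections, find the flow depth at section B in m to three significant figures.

0.707 m

Q = A₁V₁ = (5.89×0.89) × 1.28 = 6.710 m³/s
d₂ = Q/(b₂ V₂) = 6.710/(7.84×1.21) = 0.7073 m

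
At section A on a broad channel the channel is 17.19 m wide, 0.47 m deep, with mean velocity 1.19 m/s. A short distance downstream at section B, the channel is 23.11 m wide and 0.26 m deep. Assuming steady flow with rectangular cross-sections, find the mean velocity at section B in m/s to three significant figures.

1.60 m/s

Q = A₁V₁ = (17.19×0.47) × 1.19 = 9.614 m³/s
A₂ = 23.11 × 0.26 = 6.009 m²
V₂ = Q/A₂ = 9.614/6.009 = 1.600 m/s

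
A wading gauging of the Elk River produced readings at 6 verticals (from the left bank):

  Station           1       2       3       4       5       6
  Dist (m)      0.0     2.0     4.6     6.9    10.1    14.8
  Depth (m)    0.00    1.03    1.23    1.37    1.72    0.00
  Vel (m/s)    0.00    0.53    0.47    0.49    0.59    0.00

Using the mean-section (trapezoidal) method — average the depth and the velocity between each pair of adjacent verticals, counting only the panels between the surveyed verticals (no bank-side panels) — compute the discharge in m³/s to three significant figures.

7.04 m³/s

Panel 1-2: Δb = 2 m, d̄ = (0.00+1.03)/2 = 0.515, v̄ = (0.00+0.53)/2 = 0.265 → q = 2×0.515×0.265 = 0.2730 m³/s
Panel 2-3: Δb = 2.6 m, d̄ = (1.03+1.23)/2 = 1.13, v̄ = (0.53+0.47)/2 = 0.5 → q = 2.6×1.13×0.5 = 1.469 m³/s
Panel 3-4: Δb = 2.3 m, d̄ = (1.23+1.37)/2 = 1.3, v̄ = (0.47+0.49)/2 = 0.48 → q = 2.3×1.3×0.48 = 1.435 m³/s
Panel 4-5: Δb = 3.2 m, d̄ = (1.37+1.72)/2 = 1.545, v̄ = (0.49+0.59)/2 = 0.54 → q = 3.2×1.545×0.54 = 2.670 m³/s
Panel 5-6: Δb = 4.7 m, d̄ = (1.72+0.00)/2 = 0.86, v̄ = (0.59+0.00)/2 = 0.295 → q = 4.7×0.86×0.295 = 1.192 m³/s
Q = Σ q = 7.039 m³/s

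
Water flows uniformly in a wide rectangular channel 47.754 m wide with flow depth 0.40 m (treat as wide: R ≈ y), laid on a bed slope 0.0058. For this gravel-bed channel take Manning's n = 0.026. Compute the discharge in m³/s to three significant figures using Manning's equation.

A = b·y = 47.754 × 0.40 = 19.10 m²
Wide channel: R ≈ y = 0.40 m
Q = (1/n)·A·R^(2/3)·S^(1/2) = (1/0.026) × 19.10 × 0.4000^(2/3) × 0.0058^(1/2) = 30.38 m³/s

30.4 m³/s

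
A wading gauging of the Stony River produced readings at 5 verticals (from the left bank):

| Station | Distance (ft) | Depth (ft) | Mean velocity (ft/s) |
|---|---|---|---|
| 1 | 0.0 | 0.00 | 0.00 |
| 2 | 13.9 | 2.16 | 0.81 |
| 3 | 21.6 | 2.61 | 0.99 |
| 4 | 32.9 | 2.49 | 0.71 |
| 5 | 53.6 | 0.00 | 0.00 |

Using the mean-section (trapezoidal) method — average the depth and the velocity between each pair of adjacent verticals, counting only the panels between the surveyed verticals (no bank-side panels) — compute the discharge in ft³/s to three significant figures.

Panel 1-2: Δb = 13.9 ft, d̄ = (0.00+2.16)/2 = 1.08, v̄ = (0.00+0.81)/2 = 0.405 → q = 13.9×1.08×0.405 = 6.080 ft³/s
Panel 2-3: Δb = 7.7 ft, d̄ = (2.16+2.61)/2 = 2.385, v̄ = (0.81+0.99)/2 = 0.9 → q = 7.7×2.385×0.9 = 16.53 ft³/s
Panel 3-4: Δb = 11.3 ft, d̄ = (2.61+2.49)/2 = 2.55, v̄ = (0.99+0.71)/2 = 0.85 → q = 11.3×2.55×0.85 = 24.49 ft³/s
Panel 4-5: Δb = 20.7 ft, d̄ = (2.49+0.00)/2 = 1.245, v̄ = (0.71+0.00)/2 = 0.355 → q = 20.7×1.245×0.355 = 9.149 ft³/s
Q = Σ q = 56.25 ft³/s

56.2 ft³/s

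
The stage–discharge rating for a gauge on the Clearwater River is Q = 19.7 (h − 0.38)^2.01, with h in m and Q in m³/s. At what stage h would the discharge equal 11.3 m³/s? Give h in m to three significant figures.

1.14 m

h − h₀ = (Q/C)^(1/b) = (11.3/19.7)^(1/2.01) = 0.7584 m
h = 0.38 + 0.7584 = 1.138 m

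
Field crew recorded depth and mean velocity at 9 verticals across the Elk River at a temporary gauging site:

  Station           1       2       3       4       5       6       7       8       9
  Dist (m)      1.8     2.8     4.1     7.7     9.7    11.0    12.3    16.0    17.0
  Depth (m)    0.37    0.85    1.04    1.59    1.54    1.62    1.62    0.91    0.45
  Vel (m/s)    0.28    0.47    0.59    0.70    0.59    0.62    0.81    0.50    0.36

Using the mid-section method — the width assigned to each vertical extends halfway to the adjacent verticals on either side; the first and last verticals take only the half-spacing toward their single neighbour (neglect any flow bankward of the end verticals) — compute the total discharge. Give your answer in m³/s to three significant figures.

w_1 = (2.8 − 1.8)/2 = 0.5 m; q_1 = 0.28 × 0.37 × 0.5 = 0.05180 m³/s
w_2 = (4.1 − 1.8)/2 = 1.15 m; q_2 = 0.47 × 0.85 × 1.15 = 0.4594 m³/s
w_3 = (7.7 − 2.8)/2 = 2.45 m; q_3 = 0.59 × 1.04 × 2.45 = 1.503 m³/s
w_4 = (9.7 − 4.1)/2 = 2.8 m; q_4 = 0.70 × 1.59 × 2.8 = 3.116 m³/s
w_5 = (11.0 − 7.7)/2 = 1.65 m; q_5 = 0.59 × 1.54 × 1.65 = 1.499 m³/s
w_6 = (12.3 − 9.7)/2 = 1.3 m; q_6 = 0.62 × 1.62 × 1.3 = 1.306 m³/s
w_7 = (16.0 − 11.0)/2 = 2.5 m; q_7 = 0.81 × 1.62 × 2.5 = 3.281 m³/s
w_8 = (17.0 − 12.3)/2 = 2.35 m; q_8 = 0.50 × 0.91 × 2.35 = 1.069 m³/s
w_9 = (17.0 − 16.0)/2 = 0.5 m; q_9 = 0.36 × 0.45 × 0.5 = 0.08100 m³/s
Q = Σ qᵢ = 12.37 m³/s

12.4 m³/s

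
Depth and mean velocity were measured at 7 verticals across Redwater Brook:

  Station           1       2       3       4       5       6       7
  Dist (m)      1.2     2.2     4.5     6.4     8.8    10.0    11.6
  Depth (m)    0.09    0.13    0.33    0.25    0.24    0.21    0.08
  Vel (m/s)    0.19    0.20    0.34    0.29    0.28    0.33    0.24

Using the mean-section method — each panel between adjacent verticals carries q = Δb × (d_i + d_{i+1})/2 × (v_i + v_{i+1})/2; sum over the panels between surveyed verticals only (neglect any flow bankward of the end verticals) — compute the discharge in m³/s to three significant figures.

Panel 1-2: Δb = 1 m, d̄ = (0.09+0.13)/2 = 0.11, v̄ = (0.19+0.20)/2 = 0.195 → q = 1×0.11×0.195 = 0.02145 m³/s
Panel 2-3: Δb = 2.3 m, d̄ = (0.13+0.33)/2 = 0.23, v̄ = (0.20+0.34)/2 = 0.27 → q = 2.3×0.23×0.27 = 0.1428 m³/s
Panel 3-4: Δb = 1.9 m, d̄ = (0.33+0.25)/2 = 0.29, v̄ = (0.34+0.29)/2 = 0.315 → q = 1.9×0.29×0.315 = 0.1736 m³/s
Panel 4-5: Δb = 2.4 m, d̄ = (0.25+0.24)/2 = 0.245, v̄ = (0.29+0.28)/2 = 0.285 → q = 2.4×0.245×0.285 = 0.1676 m³/s
Panel 5-6: Δb = 1.2 m, d̄ = (0.24+0.21)/2 = 0.225, v̄ = (0.28+0.33)/2 = 0.305 → q = 1.2×0.225×0.305 = 0.08235 m³/s
Panel 6-7: Δb = 1.6 m, d̄ = (0.21+0.08)/2 = 0.145, v̄ = (0.33+0.24)/2 = 0.285 → q = 1.6×0.145×0.285 = 0.06612 m³/s
Q = Σ q = 0.6539 m³/s

0.654 m³/s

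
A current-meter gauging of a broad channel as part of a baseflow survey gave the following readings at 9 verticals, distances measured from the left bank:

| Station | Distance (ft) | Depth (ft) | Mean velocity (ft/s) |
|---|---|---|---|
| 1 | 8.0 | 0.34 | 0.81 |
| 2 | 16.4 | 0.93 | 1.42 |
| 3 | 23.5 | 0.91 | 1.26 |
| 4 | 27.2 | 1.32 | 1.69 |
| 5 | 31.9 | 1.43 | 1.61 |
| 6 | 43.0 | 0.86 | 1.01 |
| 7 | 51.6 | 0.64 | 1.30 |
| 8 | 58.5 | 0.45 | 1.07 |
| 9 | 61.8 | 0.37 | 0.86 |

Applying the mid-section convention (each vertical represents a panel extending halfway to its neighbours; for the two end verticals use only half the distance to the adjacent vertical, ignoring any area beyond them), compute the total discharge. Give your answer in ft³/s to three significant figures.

63.1 ft³/s

w_1 = (16.4 − 8.0)/2 = 4.2 ft; q_1 = 0.81 × 0.34 × 4.2 = 1.157 ft³/s
w_2 = (23.5 − 8.0)/2 = 7.75 ft; q_2 = 1.42 × 0.93 × 7.75 = 10.23 ft³/s
w_3 = (27.2 − 16.4)/2 = 5.4 ft; q_3 = 1.26 × 0.91 × 5.4 = 6.192 ft³/s
w_4 = (31.9 − 23.5)/2 = 4.2 ft; q_4 = 1.69 × 1.32 × 4.2 = 9.369 ft³/s
w_5 = (43.0 − 27.2)/2 = 7.9 ft; q_5 = 1.61 × 1.43 × 7.9 = 18.19 ft³/s
w_6 = (51.6 − 31.9)/2 = 9.85 ft; q_6 = 1.01 × 0.86 × 9.85 = 8.556 ft³/s
w_7 = (58.5 − 43.0)/2 = 7.75 ft; q_7 = 1.30 × 0.64 × 7.75 = 6.448 ft³/s
w_8 = (61.8 − 51.6)/2 = 5.1 ft; q_8 = 1.07 × 0.45 × 5.1 = 2.456 ft³/s
w_9 = (61.8 − 58.5)/2 = 1.65 ft; q_9 = 0.86 × 0.37 × 1.65 = 0.5250 ft³/s
Q = Σ qᵢ = 63.12 ft³/s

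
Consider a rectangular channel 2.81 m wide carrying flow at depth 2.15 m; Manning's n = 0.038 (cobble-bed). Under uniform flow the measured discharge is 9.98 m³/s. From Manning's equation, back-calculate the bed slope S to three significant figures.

A = b·y = 2.81 × 2.15 = 6.042 m²
P = b + 2y = 2.81 + 2×2.15 = 7.110 m
R = A/P = 6.042/7.110 = 0.8497 m
S = (Q·n / (1·A·R^(2/3)))² = (9.98×0.038 / (1×6.042×0.8971))² = 0.004896

0.00490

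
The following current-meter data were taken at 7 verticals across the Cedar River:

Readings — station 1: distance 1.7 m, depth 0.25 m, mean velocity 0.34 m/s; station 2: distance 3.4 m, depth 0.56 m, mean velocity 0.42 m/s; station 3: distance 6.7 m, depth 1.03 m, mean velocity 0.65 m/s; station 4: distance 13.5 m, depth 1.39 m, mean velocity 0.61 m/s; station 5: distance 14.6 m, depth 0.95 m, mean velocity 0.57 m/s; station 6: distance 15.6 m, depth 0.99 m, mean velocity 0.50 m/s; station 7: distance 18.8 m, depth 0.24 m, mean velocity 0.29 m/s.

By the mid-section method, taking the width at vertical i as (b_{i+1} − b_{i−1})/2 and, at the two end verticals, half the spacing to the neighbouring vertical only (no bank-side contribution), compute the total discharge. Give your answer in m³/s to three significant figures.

9.11 m³/s

w_1 = (3.4 − 1.7)/2 = 0.85 m; q_1 = 0.34 × 0.25 × 0.85 = 0.07225 m³/s
w_2 = (6.7 − 1.7)/2 = 2.5 m; q_2 = 0.42 × 0.56 × 2.5 = 0.5880 m³/s
w_3 = (13.5 − 3.4)/2 = 5.05 m; q_3 = 0.65 × 1.03 × 5.05 = 3.381 m³/s
w_4 = (14.6 − 6.7)/2 = 3.95 m; q_4 = 0.61 × 1.39 × 3.95 = 3.349 m³/s
w_5 = (15.6 − 13.5)/2 = 1.05 m; q_5 = 0.57 × 0.95 × 1.05 = 0.5686 m³/s
w_6 = (18.8 − 14.6)/2 = 2.1 m; q_6 = 0.50 × 0.99 × 2.1 = 1.040 m³/s
w_7 = (18.8 − 15.6)/2 = 1.6 m; q_7 = 0.29 × 0.24 × 1.6 = 0.1114 m³/s
Q = Σ qᵢ = 9.110 m³/s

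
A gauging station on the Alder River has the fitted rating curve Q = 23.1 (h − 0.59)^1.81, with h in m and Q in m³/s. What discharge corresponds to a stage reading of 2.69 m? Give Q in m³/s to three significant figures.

88.5 m³/s

Q = 23.1 × (2.69 − 0.59)^1.81 = 23.1 × 2.1^1.81 = 88.48 m³/s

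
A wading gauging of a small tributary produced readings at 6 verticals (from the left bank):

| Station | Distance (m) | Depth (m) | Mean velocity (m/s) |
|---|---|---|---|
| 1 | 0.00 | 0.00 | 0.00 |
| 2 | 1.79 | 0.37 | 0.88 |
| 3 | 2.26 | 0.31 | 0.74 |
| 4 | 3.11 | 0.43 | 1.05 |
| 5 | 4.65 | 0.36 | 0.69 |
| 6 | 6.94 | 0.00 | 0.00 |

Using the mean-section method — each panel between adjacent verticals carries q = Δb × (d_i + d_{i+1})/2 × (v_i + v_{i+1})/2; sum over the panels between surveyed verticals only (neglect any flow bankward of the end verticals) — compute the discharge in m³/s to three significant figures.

Panel 1-2: Δb = 1.79 m, d̄ = (0.00+0.37)/2 = 0.185, v̄ = (0.00+0.88)/2 = 0.44 → q = 1.79×0.185×0.44 = 0.1457 m³/s
Panel 2-3: Δb = 0.47 m, d̄ = (0.37+0.31)/2 = 0.34, v̄ = (0.88+0.74)/2 = 0.81 → q = 0.47×0.34×0.81 = 0.1294 m³/s
Panel 3-4: Δb = 0.85 m, d̄ = (0.31+0.43)/2 = 0.37, v̄ = (0.74+1.05)/2 = 0.895 → q = 0.85×0.37×0.895 = 0.2815 m³/s
Panel 4-5: Δb = 1.54 m, d̄ = (0.43+0.36)/2 = 0.395, v̄ = (1.05+0.69)/2 = 0.87 → q = 1.54×0.395×0.87 = 0.5292 m³/s
Panel 5-6: Δb = 2.29 m, d̄ = (0.36+0.00)/2 = 0.18, v̄ = (0.69+0.00)/2 = 0.345 → q = 2.29×0.18×0.345 = 0.1422 m³/s
Q = Σ q = 1.228 m³/s

1.23 m³/s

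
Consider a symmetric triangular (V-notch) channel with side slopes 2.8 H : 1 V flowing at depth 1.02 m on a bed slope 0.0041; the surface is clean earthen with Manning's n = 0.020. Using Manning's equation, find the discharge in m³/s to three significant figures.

A = z·y² = 2.8×1.02² = 2.913 m²
P = 2y√(1+z²) = 2×1.02×√(1+2.8²) = 6.065 m
R = A/P = 2.913/6.065 = 0.4803 m
Q = (1/n)·A·R^(2/3)·S^(1/2) = (1/0.020) × 2.913 × 0.4803^(2/3) × 0.0041^(1/2) = 5.720 m³/s

5.72 m³/s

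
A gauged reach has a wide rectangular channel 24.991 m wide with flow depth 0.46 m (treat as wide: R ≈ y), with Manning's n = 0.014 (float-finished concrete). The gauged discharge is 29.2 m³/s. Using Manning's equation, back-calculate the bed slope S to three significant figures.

A = b·y = 24.991 × 0.46 = 11.50 m²
Wide channel: R ≈ y = 0.46 m
S = (Q·n / (1·A·R^(2/3)))² = (29.2×0.014 / (1×11.50×0.5959))² = 0.003561

0.00356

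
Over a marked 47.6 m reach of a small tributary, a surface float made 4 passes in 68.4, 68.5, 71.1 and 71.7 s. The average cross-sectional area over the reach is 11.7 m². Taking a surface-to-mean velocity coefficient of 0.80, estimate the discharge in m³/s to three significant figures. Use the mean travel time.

t̄ = (68.4 + 68.5 + 71.1 + 71.7) / 4 = 69.925 s
v_surface = L / t̄ = 47.6 / 69.925 = 0.6807 m/s
v_mean = 0.80 × 0.6807 = 0.5446 m/s
Q = A × v_mean = 11.7 × 0.5446 = 6.372 m³/s

6.37 m³/s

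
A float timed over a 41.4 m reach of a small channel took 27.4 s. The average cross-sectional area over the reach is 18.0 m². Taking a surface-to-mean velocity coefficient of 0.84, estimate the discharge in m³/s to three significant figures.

22.8 m³/s

v_surface = L / t̄ = 41.4 / 27.4 = 1.511 m/s
v_mean = 0.84 × 1.511 = 1.269 m/s
Q = A × v_mean = 18.0 × 1.269 = 22.85 m³/s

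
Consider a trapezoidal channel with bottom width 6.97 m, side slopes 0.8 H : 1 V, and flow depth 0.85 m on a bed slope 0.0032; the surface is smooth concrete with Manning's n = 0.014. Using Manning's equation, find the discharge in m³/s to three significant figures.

20.9 m³/s

A = (b + z·y)·y = (6.97 + 0.8×0.85)×0.85 = 6.503 m²
P = b + 2y√(1+z²) = 6.97 + 2×0.85×√(1+0.8²) = 9.147 m
R = A/P = 6.503/9.147 = 0.7109 m
Q = (1/n)·A·R^(2/3)·S^(1/2) = (1/0.014) × 6.503 × 0.7109^(2/3) × 0.0032^(1/2) = 20.93 m³/s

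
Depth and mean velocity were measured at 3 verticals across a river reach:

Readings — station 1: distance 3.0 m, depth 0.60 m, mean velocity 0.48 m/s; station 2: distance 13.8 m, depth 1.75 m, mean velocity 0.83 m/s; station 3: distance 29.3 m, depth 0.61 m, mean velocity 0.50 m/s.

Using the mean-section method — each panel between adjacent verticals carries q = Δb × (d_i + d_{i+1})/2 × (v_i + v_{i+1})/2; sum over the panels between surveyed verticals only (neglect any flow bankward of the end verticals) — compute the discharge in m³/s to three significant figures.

Panel 1-2: Δb = 10.8 m, d̄ = (0.60+1.75)/2 = 1.175, v̄ = (0.48+0.83)/2 = 0.655 → q = 10.8×1.175×0.655 = 8.312 m³/s
Panel 2-3: Δb = 15.5 m, d̄ = (1.75+0.61)/2 = 1.18, v̄ = (0.83+0.50)/2 = 0.665 → q = 15.5×1.18×0.665 = 12.16 m³/s
Q = Σ q = 20.47 m³/s

20.5 m³/s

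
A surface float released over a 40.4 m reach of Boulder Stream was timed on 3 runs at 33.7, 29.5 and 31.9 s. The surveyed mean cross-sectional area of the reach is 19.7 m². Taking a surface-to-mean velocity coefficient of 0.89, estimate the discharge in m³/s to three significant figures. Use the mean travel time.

22.3 m³/s

t̄ = (33.7 + 29.5 + 31.9) / 3 = 31.7 s
v_surface = L / t̄ = 40.4 / 31.7 = 1.274 m/s
v_mean = 0.89 × 1.274 = 1.134 m/s
Q = A × v_mean = 19.7 × 1.134 = 22.34 m³/s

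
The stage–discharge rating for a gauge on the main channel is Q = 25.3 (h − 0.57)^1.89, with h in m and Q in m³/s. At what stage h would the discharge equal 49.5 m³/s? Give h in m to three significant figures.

2.00 m

h − h₀ = (Q/C)^(1/b) = (49.5/25.3)^(1/1.89) = 1.426 m
h = 0.57 + 1.426 = 1.996 m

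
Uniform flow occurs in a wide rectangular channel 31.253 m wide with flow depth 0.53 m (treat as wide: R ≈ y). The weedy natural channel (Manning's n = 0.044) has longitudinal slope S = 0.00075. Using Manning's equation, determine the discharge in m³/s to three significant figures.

6.75 m³/s

A = b·y = 31.253 × 0.53 = 16.56 m²
Wide channel: R ≈ y = 0.53 m
Q = (1/n)·A·R^(2/3)·S^(1/2) = (1/0.044) × 16.56 × 0.5300^(2/3) × 0.00075^(1/2) = 6.752 m³/s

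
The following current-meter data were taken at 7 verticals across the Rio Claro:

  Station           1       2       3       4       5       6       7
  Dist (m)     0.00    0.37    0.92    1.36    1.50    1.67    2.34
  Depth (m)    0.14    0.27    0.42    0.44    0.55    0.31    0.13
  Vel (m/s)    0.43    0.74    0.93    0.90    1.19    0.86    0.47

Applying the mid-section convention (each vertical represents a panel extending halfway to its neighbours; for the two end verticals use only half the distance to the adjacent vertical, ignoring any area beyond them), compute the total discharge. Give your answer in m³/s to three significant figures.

0.645 m³/s

w_1 = (0.37 − 0.00)/2 = 0.185 m; q_1 = 0.43 × 0.14 × 0.185 = 0.01114 m³/s
w_2 = (0.92 − 0.00)/2 = 0.46 m; q_2 = 0.74 × 0.27 × 0.46 = 0.09191 m³/s
w_3 = (1.36 − 0.37)/2 = 0.495 m; q_3 = 0.93 × 0.42 × 0.495 = 0.1933 m³/s
w_4 = (1.50 − 0.92)/2 = 0.29 m; q_4 = 0.90 × 0.44 × 0.29 = 0.1148 m³/s
w_5 = (1.67 − 1.36)/2 = 0.155 m; q_5 = 1.19 × 0.55 × 0.155 = 0.1014 m³/s
w_6 = (2.34 − 1.50)/2 = 0.42 m; q_6 = 0.86 × 0.31 × 0.42 = 0.1120 m³/s
w_7 = (2.34 − 1.67)/2 = 0.335 m; q_7 = 0.47 × 0.13 × 0.335 = 0.02047 m³/s
Q = Σ qᵢ = 0.6451 m³/s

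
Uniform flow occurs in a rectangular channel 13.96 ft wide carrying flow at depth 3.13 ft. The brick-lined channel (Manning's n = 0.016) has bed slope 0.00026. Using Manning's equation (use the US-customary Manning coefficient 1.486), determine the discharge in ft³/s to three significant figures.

109 ft³/s

A = b·y = 13.96 × 3.13 = 43.69 ft²
P = b + 2y = 13.96 + 2×3.13 = 20.22 ft
R = A/P = 43.69/20.22 = 2.161 ft
Q = (1.486/n)·A·R^(2/3)·S^(1/2) = (1.486/0.016) × 43.69 × 2.161^(2/3) × 0.00026^(1/2) = 109.4 ft³/s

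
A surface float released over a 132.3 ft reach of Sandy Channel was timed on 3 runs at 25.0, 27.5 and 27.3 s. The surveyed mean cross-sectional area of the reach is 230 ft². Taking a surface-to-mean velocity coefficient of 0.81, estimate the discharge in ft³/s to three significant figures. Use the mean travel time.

t̄ = (25.0 + 27.5 + 27.3) / 3 = 26.6 s
v_surface = L / t̄ = 132.3 / 26.6 = 4.974 ft/s
v_mean = 0.81 × 4.974 = 4.029 ft/s
Q = A × v_mean = 230 × 4.029 = 926.6 ft³/s

927 ft³/s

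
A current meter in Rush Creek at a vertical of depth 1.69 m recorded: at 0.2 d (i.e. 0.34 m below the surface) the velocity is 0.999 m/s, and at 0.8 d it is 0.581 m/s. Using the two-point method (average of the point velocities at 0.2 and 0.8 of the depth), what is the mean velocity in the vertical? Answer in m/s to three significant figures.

0.790 m/s

v̄ = (0.999 + 0.581) / 2 = 0.7900 m/s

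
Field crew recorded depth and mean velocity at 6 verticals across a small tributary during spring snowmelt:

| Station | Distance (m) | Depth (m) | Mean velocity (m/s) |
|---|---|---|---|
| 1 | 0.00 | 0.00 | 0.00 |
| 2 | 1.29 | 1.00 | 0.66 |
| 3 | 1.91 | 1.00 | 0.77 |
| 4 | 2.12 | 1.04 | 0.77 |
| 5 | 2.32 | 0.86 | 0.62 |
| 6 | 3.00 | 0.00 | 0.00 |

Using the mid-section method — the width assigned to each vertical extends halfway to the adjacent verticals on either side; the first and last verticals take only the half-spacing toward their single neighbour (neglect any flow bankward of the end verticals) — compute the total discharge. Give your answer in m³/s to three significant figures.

w_2 = (1.91 − 0.00)/2 = 0.955 m; q_2 = 0.66 × 1.00 × 0.955 = 0.6303 m³/s
w_3 = (2.12 − 1.29)/2 = 0.415 m; q_3 = 0.77 × 1.00 × 0.415 = 0.3196 m³/s
w_4 = (2.32 − 1.91)/2 = 0.205 m; q_4 = 0.77 × 1.04 × 0.205 = 0.1642 m³/s
w_5 = (3.00 − 2.12)/2 = 0.44 m; q_5 = 0.62 × 0.86 × 0.44 = 0.2346 m³/s
Stations 1, 6 contribute zero (depth or velocity is 0).
Q = Σ qᵢ = 1.349 m³/s

1.35 m³/s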